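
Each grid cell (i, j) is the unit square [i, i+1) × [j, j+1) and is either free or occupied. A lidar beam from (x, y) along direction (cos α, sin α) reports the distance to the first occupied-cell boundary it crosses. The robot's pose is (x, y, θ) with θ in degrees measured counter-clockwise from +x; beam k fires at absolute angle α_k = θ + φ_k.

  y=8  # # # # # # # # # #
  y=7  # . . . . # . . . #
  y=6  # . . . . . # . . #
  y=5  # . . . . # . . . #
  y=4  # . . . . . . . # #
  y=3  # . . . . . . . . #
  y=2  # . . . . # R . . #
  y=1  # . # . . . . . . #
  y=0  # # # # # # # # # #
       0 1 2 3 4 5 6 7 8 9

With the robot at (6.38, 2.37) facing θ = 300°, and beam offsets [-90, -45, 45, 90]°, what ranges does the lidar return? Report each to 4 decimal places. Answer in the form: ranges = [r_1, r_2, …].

ranges = [0.4388, 1.4183, 2.7124, 3.0253]

beam 1: φ=-90°, α=210°
  d=(-0.8660,-0.5000)  start (6,2)  tX=0.4388 tY=0.7400  stride 1/|dx|=1.1547 1/|dy|=2.0000
    cross x-line → (5,2), t=0.4388 (wall)
  → r_1 = 0.4388
beam 2: φ=-45°, α=255°
  d=(-0.2588,-0.9659)  start (6,2)  tX=1.4682 tY=0.3831  stride 1/|dx|=3.8637 1/|dy|=1.0353
    cross y-line → (6,1), t=0.3831
    cross y-line → (6,0), t=1.4183 (wall)
  → r_2 = 1.4183
beam 3: φ=45°, α=345°
  d=(0.9659,-0.2588)  start (6,2)  tX=0.6419 tY=1.4296  stride 1/|dx|=1.0353 1/|dy|=3.8637
    cross x-line → (7,2), t=0.6419
    cross y-line → (7,1), t=1.4296
    cross x-line → (8,1), t=1.6771
    cross x-line → (9,1), t=2.7124 (wall)
  → r_3 = 2.7124
beam 4: φ=90°, α=30°
  d=(0.8660,0.5000)  start (6,2)  tX=0.7159 tY=1.2600  stride 1/|dx|=1.1547 1/|dy|=2.0000
    cross x-line → (7,2), t=0.7159
    cross y-line → (7,3), t=1.2600
    cross x-line → (8,3), t=1.8706
    cross x-line → (9,3), t=3.0253 (wall)
  → r_4 = 3.0253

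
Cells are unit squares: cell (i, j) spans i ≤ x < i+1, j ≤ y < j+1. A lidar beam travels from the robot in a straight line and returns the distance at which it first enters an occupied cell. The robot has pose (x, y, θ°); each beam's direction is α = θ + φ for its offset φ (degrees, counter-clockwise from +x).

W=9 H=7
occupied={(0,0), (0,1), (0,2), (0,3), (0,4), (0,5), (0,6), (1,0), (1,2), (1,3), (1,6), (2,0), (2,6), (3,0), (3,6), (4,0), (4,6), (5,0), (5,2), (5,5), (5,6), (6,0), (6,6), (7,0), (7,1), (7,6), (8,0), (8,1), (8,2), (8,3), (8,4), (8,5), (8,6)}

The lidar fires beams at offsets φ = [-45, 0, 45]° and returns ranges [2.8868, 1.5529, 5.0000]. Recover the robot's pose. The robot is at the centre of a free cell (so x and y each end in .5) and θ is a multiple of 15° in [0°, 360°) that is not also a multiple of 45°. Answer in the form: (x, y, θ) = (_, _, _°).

(x, y, θ) = (5.5, 3.5, 105°)

Enumerate (i+0.5, j+0.5, θ) over the 30 free cells and 16 admissible headings. For each, cast all 3 beams and compare to the given ranges.
  (6.5, 2.5, 210°): beam 1 = 0.5176 ≠ 2.8868 ✗
  (1.5, 1.5, 240°): beam 1 = 0.5176 ≠ 2.8868 ✗
  (4.5, 4.5, 30°): beam 1 = 3.6235 ≠ 2.8868 ✗
  …
  (5.5, 3.5, 105°): r_1=2.8868, r_2=1.5529, r_3=5.0000 — all match ✓
Unique over the lattice → pose = (5.5, 3.5, 105°).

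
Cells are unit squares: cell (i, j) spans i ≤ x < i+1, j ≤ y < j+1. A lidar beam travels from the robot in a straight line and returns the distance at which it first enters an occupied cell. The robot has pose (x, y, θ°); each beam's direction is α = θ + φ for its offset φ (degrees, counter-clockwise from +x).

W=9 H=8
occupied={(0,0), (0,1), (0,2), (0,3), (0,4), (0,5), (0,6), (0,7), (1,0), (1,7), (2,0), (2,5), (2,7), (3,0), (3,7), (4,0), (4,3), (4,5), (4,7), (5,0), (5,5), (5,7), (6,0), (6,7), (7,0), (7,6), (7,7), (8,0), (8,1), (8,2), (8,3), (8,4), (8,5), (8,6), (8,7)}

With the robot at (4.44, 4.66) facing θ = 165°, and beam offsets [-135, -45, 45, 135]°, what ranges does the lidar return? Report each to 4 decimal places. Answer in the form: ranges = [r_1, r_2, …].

ranges = [0.6800, 0.3926, 3.9722, 0.7621]

beam 1: φ=-135°, α=30°
  direction (0.8660, 0.5000); cell (4,4); t to first gridline: x 0.6466, y 0.6800 (then +1.1547 / +2.0000)
    (5,4) via x @ 0.6466
    (5,5) via y @ 0.6800  # hit
  → r_1 = 0.6800
beam 2: φ=-45°, α=120°
  direction (-0.5000, 0.8660); cell (4,4); t to first gridline: x 0.8800, y 0.3926 (then +2.0000 / +1.1547)
    (4,5) via y @ 0.3926  # hit
  → r_2 = 0.3926
beam 3: φ=45°, α=210°
  direction (-0.8660, -0.5000); cell (4,4); t to first gridline: x 0.5081, y 1.3200 (then +1.1547 / +2.0000)
    (3,4) via x @ 0.5081
    (3,3) via y @ 1.3200
    (2,3) via x @ 1.6628
    (1,3) via x @ 2.8175
    (1,2) via y @ 3.3200
    (0,2) via x @ 3.9722  # hit
  → r_3 = 3.9722
beam 4: φ=135°, α=300°
  direction (0.5000, -0.8660); cell (4,4); t to first gridline: x 1.1200, y 0.7621 (then +2.0000 / +1.1547)
    (4,3) via y @ 0.7621  # hit
  → r_4 = 0.7621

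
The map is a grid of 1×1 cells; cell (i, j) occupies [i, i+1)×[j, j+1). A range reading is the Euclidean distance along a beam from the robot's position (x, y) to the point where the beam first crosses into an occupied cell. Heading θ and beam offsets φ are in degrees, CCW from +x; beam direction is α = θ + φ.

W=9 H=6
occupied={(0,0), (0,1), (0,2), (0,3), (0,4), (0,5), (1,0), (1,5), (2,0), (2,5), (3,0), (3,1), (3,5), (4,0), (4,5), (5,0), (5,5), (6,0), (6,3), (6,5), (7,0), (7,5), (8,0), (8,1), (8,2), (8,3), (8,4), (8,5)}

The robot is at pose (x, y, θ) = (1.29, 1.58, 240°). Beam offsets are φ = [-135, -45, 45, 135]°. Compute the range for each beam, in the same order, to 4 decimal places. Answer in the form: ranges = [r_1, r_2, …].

beam 1: φ=-135°, α=105°
  dir = (cos 105°, sin 105°) = (-0.2588, 0.9659); from cell (1,1)
  next x-line at t=1.1205, next y-line at t=0.4348; Δt_x=3.8637, Δt_y=1.0353
    y: enter (1,2) at t=0.4348
    x: enter (0,2) at t=1.1205 ← occupied
  → r_1 = 1.1205
beam 2: φ=-45°, α=195°
  dir = (cos 195°, sin 195°) = (-0.9659, -0.2588); from cell (1,1)
  next x-line at t=0.3002, next y-line at t=2.2409; Δt_x=1.0353, Δt_y=3.8637
    x: enter (0,1) at t=0.3002 ← occupied
  → r_2 = 0.3002
beam 3: φ=45°, α=285°
  dir = (cos 285°, sin 285°) = (0.2588, -0.9659); from cell (1,1)
  next x-line at t=2.7432, next y-line at t=0.6005; Δt_x=3.8637, Δt_y=1.0353
    y: enter (1,0) at t=0.6005 ← occupied
  → r_3 = 0.6005
beam 4: φ=135°, α=15°
  dir = (cos 15°, sin 15°) = (0.9659, 0.2588); from cell (1,1)
  next x-line at t=0.7350, next y-line at t=1.6228; Δt_x=1.0353, Δt_y=3.8637
    x: enter (2,1) at t=0.7350
    y: enter (2,2) at t=1.6228
    x: enter (3,2) at t=1.7703
    x: enter (4,2) at t=2.8056
    x: enter (5,2) at t=3.8409
    x: enter (6,2) at t=4.8762
    y: enter (6,3) at t=5.4865 ← occupied
  → r_4 = 5.4865

ranges = [1.1205, 0.3002, 0.6005, 5.4865]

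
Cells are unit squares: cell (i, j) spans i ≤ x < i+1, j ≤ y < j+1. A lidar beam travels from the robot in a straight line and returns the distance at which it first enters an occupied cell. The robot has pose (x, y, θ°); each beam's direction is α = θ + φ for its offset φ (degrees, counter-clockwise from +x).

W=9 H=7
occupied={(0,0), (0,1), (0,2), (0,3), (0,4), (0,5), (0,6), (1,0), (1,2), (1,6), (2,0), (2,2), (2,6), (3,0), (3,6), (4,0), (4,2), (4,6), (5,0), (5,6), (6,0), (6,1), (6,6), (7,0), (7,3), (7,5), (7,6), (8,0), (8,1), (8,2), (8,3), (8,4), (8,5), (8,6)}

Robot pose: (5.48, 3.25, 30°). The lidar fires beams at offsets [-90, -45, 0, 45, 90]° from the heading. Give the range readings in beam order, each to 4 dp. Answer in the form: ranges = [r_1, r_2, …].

beam 1: φ=-90°, α=300°
  dir = (cos 300°, sin 300°) = (0.5000, -0.8660); from cell (5,3)
  next x-line at t=1.0400, next y-line at t=0.2887; Δt_x=2.0000, Δt_y=1.1547
    y: enter (5,2) at t=0.2887
    x: enter (6,2) at t=1.0400
    y: enter (6,1) at t=1.4434 ← occupied
  → r_1 = 1.4434
beam 2: φ=-45°, α=345°
  dir = (cos 345°, sin 345°) = (0.9659, -0.2588); from cell (5,3)
  next x-line at t=0.5383, next y-line at t=0.9659; Δt_x=1.0353, Δt_y=3.8637
    x: enter (6,3) at t=0.5383
    y: enter (6,2) at t=0.9659
    x: enter (7,2) at t=1.5736
    x: enter (8,2) at t=2.6089 ← occupied
  → r_2 = 2.6089
beam 3: φ=0°, α=30°
  dir = (cos 30°, sin 30°) = (0.8660, 0.5000); from cell (5,3)
  next x-line at t=0.6004, next y-line at t=1.5000; Δt_x=1.1547, Δt_y=2.0000
    x: enter (6,3) at t=0.6004
    y: enter (6,4) at t=1.5000
    x: enter (7,4) at t=1.7551
    x: enter (8,4) at t=2.9098 ← occupied
  → r_3 = 2.9098
beam 4: φ=45°, α=75°
  dir = (cos 75°, sin 75°) = (0.2588, 0.9659); from cell (5,3)
  next x-line at t=2.0091, next y-line at t=0.7765; Δt_x=3.8637, Δt_y=1.0353
    y: enter (5,4) at t=0.7765
    y: enter (5,5) at t=1.8117
    x: enter (6,5) at t=2.0091
    y: enter (6,6) at t=2.8470 ← occupied
  → r_4 = 2.8470
beam 5: φ=90°, α=120°
  dir = (cos 120°, sin 120°) = (-0.5000, 0.8660); from cell (5,3)
  next x-line at t=0.9600, next y-line at t=0.8660; Δt_x=2.0000, Δt_y=1.1547
    y: enter (5,4) at t=0.8660
    x: enter (4,4) at t=0.9600
    y: enter (4,5) at t=2.0207
    x: enter (3,5) at t=2.9600
    y: enter (3,6) at t=3.1754 ← occupied
  → r_5 = 3.1754

ranges = [1.4434, 2.6089, 2.9098, 2.8470, 3.1754]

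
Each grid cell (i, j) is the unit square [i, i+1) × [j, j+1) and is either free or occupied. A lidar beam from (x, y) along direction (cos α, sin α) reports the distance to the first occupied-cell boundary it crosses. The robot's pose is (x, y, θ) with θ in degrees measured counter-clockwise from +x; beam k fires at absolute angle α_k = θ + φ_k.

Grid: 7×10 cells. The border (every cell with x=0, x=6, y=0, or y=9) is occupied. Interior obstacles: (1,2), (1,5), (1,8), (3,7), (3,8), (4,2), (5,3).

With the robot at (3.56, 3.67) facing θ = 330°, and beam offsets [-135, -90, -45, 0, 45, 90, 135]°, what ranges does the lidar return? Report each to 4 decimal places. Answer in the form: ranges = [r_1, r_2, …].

ranges = [2.5887, 3.0831, 1.7000, 1.3400, 2.5261, 4.8800, 5.5180]

beam 1: φ=-135°, α=195°
  cosα=-0.9659 sinα=-0.2588 | (3,3) | tMaxX 0.5798 tMaxY 2.5887 | tΔX 1.0353 tΔY 3.8637
    t=0.5798 [x] (2,3)
    t=1.6150 [x] (1,3)
    t=2.5887 [y] (1,2) — stop
  → r_1 = 2.5887
beam 2: φ=-90°, α=240°
  cosα=-0.5000 sinα=-0.8660 | (3,3) | tMaxX 1.1200 tMaxY 0.7736 | tΔX 2.0000 tΔY 1.1547
    t=0.7736 [y] (3,2)
    t=1.1200 [x] (2,2)
    t=1.9283 [y] (2,1)
    t=3.0831 [y] (2,0) — stop
  → r_2 = 3.0831
beam 3: φ=-45°, α=285°
  cosα=0.2588 sinα=-0.9659 | (3,3) | tMaxX 1.7000 tMaxY 0.6936 | tΔX 3.8637 tΔY 1.0353
    t=0.6936 [y] (3,2)
    t=1.7000 [x] (4,2) — stop
  → r_3 = 1.7000
beam 4: φ=0°, α=330°
  cosα=0.8660 sinα=-0.5000 | (3,3) | tMaxX 0.5081 tMaxY 1.3400 | tΔX 1.1547 tΔY 2.0000
    t=0.5081 [x] (4,3)
    t=1.3400 [y] (4,2) — stop
  → r_4 = 1.3400
beam 5: φ=45°, α=15°
  cosα=0.9659 sinα=0.2588 | (3,3) | tMaxX 0.4555 tMaxY 1.2750 | tΔX 1.0353 tΔY 3.8637
    t=0.4555 [x] (4,3)
    t=1.2750 [y] (4,4)
    t=1.4908 [x] (5,4)
    t=2.5261 [x] (6,4) — stop
  → r_5 = 2.5261
beam 6: φ=90°, α=60°
  cosα=0.5000 sinα=0.8660 | (3,3) | tMaxX 0.8800 tMaxY 0.3811 | tΔX 2.0000 tΔY 1.1547
    t=0.3811 [y] (3,4)
    t=0.8800 [x] (4,4)
    t=1.5358 [y] (4,5)
    t=2.6905 [y] (4,6)
    t=2.8800 [x] (5,6)
    t=3.8452 [y] (5,7)
    t=4.8800 [x] (6,7) — stop
  → r_6 = 4.8800
beam 7: φ=135°, α=105°
  cosα=-0.2588 sinα=0.9659 | (3,3) | tMaxX 2.1637 tMaxY 0.3416 | tΔX 3.8637 tΔY 1.0353
    t=0.3416 [y] (3,4)
    t=1.3769 [y] (3,5)
    t=2.1637 [x] (2,5)
    t=2.4122 [y] (2,6)
    t=3.4475 [y] (2,7)
    t=4.4827 [y] (2,8)
    t=5.5180 [y] (2,9) — stop
  → r_7 = 5.5180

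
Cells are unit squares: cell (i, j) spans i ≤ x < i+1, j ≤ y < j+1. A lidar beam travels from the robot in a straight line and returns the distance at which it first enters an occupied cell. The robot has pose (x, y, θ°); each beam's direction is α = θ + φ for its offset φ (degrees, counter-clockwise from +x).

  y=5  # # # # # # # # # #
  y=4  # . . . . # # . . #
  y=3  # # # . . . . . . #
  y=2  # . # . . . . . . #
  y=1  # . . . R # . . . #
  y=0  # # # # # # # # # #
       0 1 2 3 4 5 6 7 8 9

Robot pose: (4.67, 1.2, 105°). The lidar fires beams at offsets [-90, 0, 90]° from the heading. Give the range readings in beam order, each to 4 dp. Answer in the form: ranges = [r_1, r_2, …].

ranges = [0.3416, 3.9340, 0.7727]

beam 1: φ=-90°, α=15°
  dir = (cos 15°, sin 15°) = (0.9659, 0.2588); from cell (4,1)
  next x-line at t=0.3416, next y-line at t=3.0910; Δt_x=1.0353, Δt_y=3.8637
    x: enter (5,1) at t=0.3416 ← occupied
  → r_1 = 0.3416
beam 2: φ=0°, α=105°
  dir = (cos 105°, sin 105°) = (-0.2588, 0.9659); from cell (4,1)
  next x-line at t=2.5887, next y-line at t=0.8282; Δt_x=3.8637, Δt_y=1.0353
    y: enter (4,2) at t=0.8282
    y: enter (4,3) at t=1.8635
    x: enter (3,3) at t=2.5887
    y: enter (3,4) at t=2.8988
    y: enter (3,5) at t=3.9340 ← occupied
  → r_2 = 3.9340
beam 3: φ=90°, α=195°
  dir = (cos 195°, sin 195°) = (-0.9659, -0.2588); from cell (4,1)
  next x-line at t=0.6936, next y-line at t=0.7727; Δt_x=1.0353, Δt_y=3.8637
    x: enter (3,1) at t=0.6936
    y: enter (3,0) at t=0.7727 ← occupied
  → r_3 = 0.7727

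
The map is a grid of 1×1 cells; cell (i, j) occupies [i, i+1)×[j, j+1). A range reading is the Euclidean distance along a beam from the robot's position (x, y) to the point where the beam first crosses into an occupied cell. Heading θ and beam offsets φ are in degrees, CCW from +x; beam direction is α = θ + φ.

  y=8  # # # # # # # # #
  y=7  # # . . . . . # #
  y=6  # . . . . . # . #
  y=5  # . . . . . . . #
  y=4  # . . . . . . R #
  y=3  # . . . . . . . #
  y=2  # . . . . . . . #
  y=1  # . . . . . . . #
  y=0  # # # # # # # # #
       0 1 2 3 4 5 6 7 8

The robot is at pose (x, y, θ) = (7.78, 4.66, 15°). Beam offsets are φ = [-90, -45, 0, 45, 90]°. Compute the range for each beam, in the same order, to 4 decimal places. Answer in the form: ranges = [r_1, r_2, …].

ranges = [0.8500, 0.2540, 0.2278, 0.4400, 2.4225]

beam 1: φ=-90°, α=285°
  direction (0.2588, -0.9659); cell (7,4); t to first gridline: x 0.8500, y 0.6833 (then +3.8637 / +1.0353)
    (7,3) via y @ 0.6833
    (8,3) via x @ 0.8500  # hit
  → r_1 = 0.8500
beam 2: φ=-45°, α=330°
  direction (0.8660, -0.5000); cell (7,4); t to first gridline: x 0.2540, y 1.3200 (then +1.1547 / +2.0000)
    (8,4) via x @ 0.2540  # hit
  → r_2 = 0.2540
beam 3: φ=0°, α=15°
  direction (0.9659, 0.2588); cell (7,4); t to first gridline: x 0.2278, y 1.3137 (then +1.0353 / +3.8637)
    (8,4) via x @ 0.2278  # hit
  → r_3 = 0.2278
beam 4: φ=45°, α=60°
  direction (0.5000, 0.8660); cell (7,4); t to first gridline: x 0.4400, y 0.3926 (then +2.0000 / +1.1547)
    (7,5) via y @ 0.3926
    (8,5) via x @ 0.4400  # hit
  → r_4 = 0.4400
beam 5: φ=90°, α=105°
  direction (-0.2588, 0.9659); cell (7,4); t to first gridline: x 3.0137, y 0.3520 (then +3.8637 / +1.0353)
    (7,5) via y @ 0.3520
    (7,6) via y @ 1.3873
    (7,7) via y @ 2.4225  # hit
  → r_5 = 2.4225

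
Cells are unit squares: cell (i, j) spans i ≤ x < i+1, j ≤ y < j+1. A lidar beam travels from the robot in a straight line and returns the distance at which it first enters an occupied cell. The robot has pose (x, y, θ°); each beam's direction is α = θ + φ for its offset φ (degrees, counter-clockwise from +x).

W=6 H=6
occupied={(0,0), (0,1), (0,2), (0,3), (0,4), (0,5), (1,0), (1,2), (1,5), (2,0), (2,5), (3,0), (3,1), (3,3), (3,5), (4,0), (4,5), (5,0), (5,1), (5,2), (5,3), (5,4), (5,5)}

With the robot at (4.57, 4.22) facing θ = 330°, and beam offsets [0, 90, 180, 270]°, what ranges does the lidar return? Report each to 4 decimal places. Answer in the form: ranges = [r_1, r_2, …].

ranges = [0.4965, 0.8600, 1.5600, 1.1400]

beam 1: φ=0°, α=330°
  direction (0.8660, -0.5000); cell (4,4); t to first gridline: x 0.4965, y 0.4400 (then +1.1547 / +2.0000)
    (4,3) via y @ 0.4400
    (5,3) via x @ 0.4965  # hit
  → r_1 = 0.4965
beam 2: φ=90°, α=60°
  direction (0.5000, 0.8660); cell (4,4); t to first gridline: x 0.8600, y 0.9007 (then +2.0000 / +1.1547)
    (5,4) via x @ 0.8600  # hit
  → r_2 = 0.8600
beam 3: φ=180°, α=150°
  direction (-0.8660, 0.5000); cell (4,4); t to first gridline: x 0.6582, y 1.5600 (then +1.1547 / +2.0000)
    (3,4) via x @ 0.6582
    (3,5) via y @ 1.5600  # hit
  → r_3 = 1.5600
beam 4: φ=270°, α=240°
  direction (-0.5000, -0.8660); cell (4,4); t to first gridline: x 1.1400, y 0.2540 (then +2.0000 / +1.1547)
    (4,3) via y @ 0.2540
    (3,3) via x @ 1.1400  # hit
  → r_4 = 1.1400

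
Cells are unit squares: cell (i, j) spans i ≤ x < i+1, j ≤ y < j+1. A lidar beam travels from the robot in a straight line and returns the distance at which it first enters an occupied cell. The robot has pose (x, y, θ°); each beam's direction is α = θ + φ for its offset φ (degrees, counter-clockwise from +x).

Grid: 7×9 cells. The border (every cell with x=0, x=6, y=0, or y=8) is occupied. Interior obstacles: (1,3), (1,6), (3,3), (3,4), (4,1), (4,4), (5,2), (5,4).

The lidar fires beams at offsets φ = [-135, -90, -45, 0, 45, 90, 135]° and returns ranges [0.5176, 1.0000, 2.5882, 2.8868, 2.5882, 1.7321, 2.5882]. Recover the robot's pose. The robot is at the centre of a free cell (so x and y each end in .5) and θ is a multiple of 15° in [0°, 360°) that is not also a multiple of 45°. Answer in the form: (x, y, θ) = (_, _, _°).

(x, y, θ) = (3.5, 5.5, 60°)

Enumerate (i+0.5, j+0.5, θ) over the 27 free cells and 16 admissible headings. For each, cast all 7 beams and compare to the given ranges.
  (1.5, 7.5, 195°): beam 1 = 0.5774 ≠ 0.5176 ✗
  (2.5, 4.5, 330°): beam 1 = 1.5529 ≠ 0.5176 ✗
  (4.5, 3.5, 330°): beam 2 = 2.8868 ≠ 1.0000 ✗
  …
  (3.5, 5.5, 60°): r_1=0.5176, r_2=1.0000, r_3=2.5882, r_4=2.8868, r_5=2.5882, r_6=1.7321, r_7=2.5882 — all match ✓
Only this pose fits every beam.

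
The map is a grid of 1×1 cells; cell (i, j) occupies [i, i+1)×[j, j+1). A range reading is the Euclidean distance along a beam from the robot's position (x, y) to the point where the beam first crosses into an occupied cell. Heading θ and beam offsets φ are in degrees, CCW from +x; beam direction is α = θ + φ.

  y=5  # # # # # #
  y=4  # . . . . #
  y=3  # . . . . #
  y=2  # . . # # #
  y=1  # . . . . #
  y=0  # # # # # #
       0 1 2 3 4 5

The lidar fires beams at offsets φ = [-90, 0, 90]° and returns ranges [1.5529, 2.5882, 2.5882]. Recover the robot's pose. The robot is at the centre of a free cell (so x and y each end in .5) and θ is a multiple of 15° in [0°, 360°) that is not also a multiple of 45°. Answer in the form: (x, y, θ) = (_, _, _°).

The pose lattice has 14·16 = 224 candidates. Test each by forward raycasting.
  (1.5, 1.5, 30°): beam 1 = 0.5774 ≠ 1.5529 ✗
  (4.5, 1.5, 330°): beam 1 = 0.5774 ≠ 1.5529 ✗
  (1.5, 1.5, 240°): beam 1 = 0.5774 ≠ 1.5529 ✗
  (2.5, 4.5, 285°): beam 2 = 1.9319 ≠ 2.5882 ✗
  …
  (2.5, 3.5, 285°): r_1=1.5529, r_2=2.5882, r_3=2.5882 — all match ✓
No second candidate reproduces the full scan.

(x, y, θ) = (2.5, 3.5, 285°)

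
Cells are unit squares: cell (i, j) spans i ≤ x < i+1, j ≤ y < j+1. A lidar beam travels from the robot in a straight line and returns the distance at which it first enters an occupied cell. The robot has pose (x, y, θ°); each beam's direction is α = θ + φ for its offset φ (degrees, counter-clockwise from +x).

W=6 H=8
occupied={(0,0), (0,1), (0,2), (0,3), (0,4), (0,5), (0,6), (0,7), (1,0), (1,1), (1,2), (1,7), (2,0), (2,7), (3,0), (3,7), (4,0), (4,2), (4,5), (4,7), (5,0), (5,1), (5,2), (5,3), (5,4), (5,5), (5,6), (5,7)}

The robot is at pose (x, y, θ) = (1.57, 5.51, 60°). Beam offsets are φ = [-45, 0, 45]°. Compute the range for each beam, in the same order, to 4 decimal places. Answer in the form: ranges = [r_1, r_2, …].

ranges = [3.5510, 1.7205, 1.5426]

beam 1: φ=-45°, α=15°
  dir = (cos 15°, sin 15°) = (0.9659, 0.2588); from cell (1,5)
  next x-line at t=0.4452, next y-line at t=1.8932; Δt_x=1.0353, Δt_y=3.8637
    x: enter (2,5) at t=0.4452
    x: enter (3,5) at t=1.4804
    y: enter (3,6) at t=1.8932
    x: enter (4,6) at t=2.5157
    x: enter (5,6) at t=3.5510 ← occupied
  → r_1 = 3.5510
beam 2: φ=0°, α=60°
  dir = (cos 60°, sin 60°) = (0.5000, 0.8660); from cell (1,5)
  next x-line at t=0.8600, next y-line at t=0.5658; Δt_x=2.0000, Δt_y=1.1547
    y: enter (1,6) at t=0.5658
    x: enter (2,6) at t=0.8600
    y: enter (2,7) at t=1.7205 ← occupied
  → r_2 = 1.7205
beam 3: φ=45°, α=105°
  dir = (cos 105°, sin 105°) = (-0.2588, 0.9659); from cell (1,5)
  next x-line at t=2.2023, next y-line at t=0.5073; Δt_x=3.8637, Δt_y=1.0353
    y: enter (1,6) at t=0.5073
    y: enter (1,7) at t=1.5426 ← occupied
  → r_3 = 1.5426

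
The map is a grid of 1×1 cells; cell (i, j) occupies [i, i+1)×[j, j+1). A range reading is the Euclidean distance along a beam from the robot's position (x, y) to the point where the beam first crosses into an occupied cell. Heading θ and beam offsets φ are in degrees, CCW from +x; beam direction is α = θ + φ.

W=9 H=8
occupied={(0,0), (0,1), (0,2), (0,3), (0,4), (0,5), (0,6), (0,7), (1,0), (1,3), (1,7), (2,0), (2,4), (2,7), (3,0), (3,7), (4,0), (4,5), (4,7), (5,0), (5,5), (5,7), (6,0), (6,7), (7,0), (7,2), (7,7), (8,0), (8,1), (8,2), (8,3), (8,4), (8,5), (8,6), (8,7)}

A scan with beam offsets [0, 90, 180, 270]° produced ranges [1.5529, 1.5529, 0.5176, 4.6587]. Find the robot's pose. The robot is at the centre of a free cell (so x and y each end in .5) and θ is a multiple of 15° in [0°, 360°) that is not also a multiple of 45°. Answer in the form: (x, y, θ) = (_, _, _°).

(x, y, θ) = (6.5, 5.5, 345°)

Enumerate (i+0.5, j+0.5, θ) over the 37 free cells and 16 admissible headings. For each, cast all 4 beams and compare to the given ranges.
  (5.5, 3.5, 75°): beam 2 = 2.5882 ≠ 1.5529 ✗
  (6.5, 1.5, 255°): beam 1 = 0.5176 ≠ 1.5529 ✗
  (1.5, 1.5, 300°): beam 1 = 0.5774 ≠ 1.5529 ✗
  (2.5, 5.5, 195°): beam 2 = 0.5176 ≠ 1.5529 ✗
  (7.5, 4.5, 150°): beam 1 = 1.7321 ≠ 1.5529 ✗
  …
  (6.5, 5.5, 345°): r_1=1.5529, r_2=1.5529, r_3=0.5176, r_4=4.6587 — all match ✓
Only this pose fits every beam.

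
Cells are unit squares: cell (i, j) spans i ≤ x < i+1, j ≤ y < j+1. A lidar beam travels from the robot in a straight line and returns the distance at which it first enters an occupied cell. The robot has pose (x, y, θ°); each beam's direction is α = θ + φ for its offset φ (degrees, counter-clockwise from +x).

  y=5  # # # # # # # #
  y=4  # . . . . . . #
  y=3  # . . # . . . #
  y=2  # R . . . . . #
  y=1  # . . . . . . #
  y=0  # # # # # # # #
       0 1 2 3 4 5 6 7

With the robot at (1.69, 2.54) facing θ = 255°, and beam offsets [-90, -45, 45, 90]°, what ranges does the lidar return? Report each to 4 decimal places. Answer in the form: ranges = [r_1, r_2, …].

beam 1: φ=-90°, α=165°
  direction (-0.9659, 0.2588); cell (1,2); t to first gridline: x 0.7143, y 1.7773 (then +1.0353 / +3.8637)
    (0,2) via x @ 0.7143  # hit
  → r_1 = 0.7143
beam 2: φ=-45°, α=210°
  direction (-0.8660, -0.5000); cell (1,2); t to first gridline: x 0.7967, y 1.0800 (then +1.1547 / +2.0000)
    (0,2) via x @ 0.7967  # hit
  → r_2 = 0.7967
beam 3: φ=45°, α=300°
  direction (0.5000, -0.8660); cell (1,2); t to first gridline: x 0.6200, y 0.6235 (then +2.0000 / +1.1547)
    (2,2) via x @ 0.6200
    (2,1) via y @ 0.6235
    (2,0) via y @ 1.7782  # hit
  → r_3 = 1.7782
beam 4: φ=90°, α=345°
  direction (0.9659, -0.2588); cell (1,2); t to first gridline: x 0.3209, y 2.0864 (then +1.0353 / +3.8637)
    (2,2) via x @ 0.3209
    (3,2) via x @ 1.3562
    (3,1) via y @ 2.0864
    (4,1) via x @ 2.3915
    (5,1) via x @ 3.4268
    (6,1) via x @ 4.4620
    (7,1) via x @ 5.4973  # hit
  → r_4 = 5.4973

ranges = [0.7143, 0.7967, 1.7782, 5.4973]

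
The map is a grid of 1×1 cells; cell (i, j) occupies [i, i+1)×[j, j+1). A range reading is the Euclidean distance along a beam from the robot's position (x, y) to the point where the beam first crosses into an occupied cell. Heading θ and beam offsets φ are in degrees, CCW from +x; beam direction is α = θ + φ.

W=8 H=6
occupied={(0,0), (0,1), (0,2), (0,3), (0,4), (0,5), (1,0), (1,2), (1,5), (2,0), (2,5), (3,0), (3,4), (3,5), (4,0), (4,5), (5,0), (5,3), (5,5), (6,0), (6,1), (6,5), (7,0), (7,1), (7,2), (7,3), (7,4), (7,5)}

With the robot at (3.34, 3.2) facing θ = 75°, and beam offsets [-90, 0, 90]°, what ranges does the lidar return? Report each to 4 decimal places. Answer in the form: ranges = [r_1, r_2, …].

ranges = [3.7891, 0.8282, 2.4225]

beam 1: φ=-90°, α=345°
  d=(0.9659,-0.2588)  start (3,3)  tX=0.6833 tY=0.7727  stride 1/|dx|=1.0353 1/|dy|=3.8637
    cross x-line → (4,3), t=0.6833
    cross y-line → (4,2), t=0.7727
    cross x-line → (5,2), t=1.7186
    cross x-line → (6,2), t=2.7538
    cross x-line → (7,2), t=3.7891 (wall)
  → r_1 = 3.7891
beam 2: φ=0°, α=75°
  d=(0.2588,0.9659)  start (3,3)  tX=2.5500 tY=0.8282  stride 1/|dx|=3.8637 1/|dy|=1.0353
    cross y-line → (3,4), t=0.8282 (wall)
  → r_2 = 0.8282
beam 3: φ=90°, α=165°
  d=(-0.9659,0.2588)  start (3,3)  tX=0.3520 tY=3.0910  stride 1/|dx|=1.0353 1/|dy|=3.8637
    cross x-line → (2,3), t=0.3520
    cross x-line → (1,3), t=1.3873
    cross x-line → (0,3), t=2.4225 (wall)
  → r_3 = 2.4225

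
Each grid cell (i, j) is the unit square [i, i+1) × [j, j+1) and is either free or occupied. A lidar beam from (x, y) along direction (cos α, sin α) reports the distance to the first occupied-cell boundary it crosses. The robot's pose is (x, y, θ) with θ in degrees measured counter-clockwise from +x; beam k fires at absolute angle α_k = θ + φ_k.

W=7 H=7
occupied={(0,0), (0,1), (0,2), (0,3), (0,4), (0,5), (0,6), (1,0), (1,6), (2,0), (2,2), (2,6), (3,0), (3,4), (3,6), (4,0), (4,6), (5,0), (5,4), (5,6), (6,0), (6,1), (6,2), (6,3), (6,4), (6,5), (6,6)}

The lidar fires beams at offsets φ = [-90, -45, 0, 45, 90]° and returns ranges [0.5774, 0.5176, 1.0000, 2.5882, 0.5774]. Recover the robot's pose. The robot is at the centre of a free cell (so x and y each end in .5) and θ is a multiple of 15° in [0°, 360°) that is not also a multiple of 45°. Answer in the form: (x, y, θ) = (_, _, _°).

The pose lattice has 22·16 = 352 candidates. Test each by forward raycasting.
  (5.5, 1.5, 165°): beam 1 = 1.9319 ≠ 0.5774 ✗
  (1.5, 4.5, 300°): beam 2 = 1.9319 ≠ 0.5176 ✗
  (2.5, 1.5, 60°): beam 1 = 1.0000 ≠ 0.5774 ✗
  (3.5, 5.5, 165°): beam 1 = 0.5176 ≠ 0.5774 ✗
  (1.5, 3.5, 150°): beam 1 = 2.8868 ≠ 0.5774 ✗
  …
  (3.5, 5.5, 150°): r_1=0.5774, r_2=0.5176, r_3=1.0000, r_4=2.5882, r_5=0.5774 — all match ✓
Only this pose fits every beam.

(x, y, θ) = (3.5, 5.5, 150°)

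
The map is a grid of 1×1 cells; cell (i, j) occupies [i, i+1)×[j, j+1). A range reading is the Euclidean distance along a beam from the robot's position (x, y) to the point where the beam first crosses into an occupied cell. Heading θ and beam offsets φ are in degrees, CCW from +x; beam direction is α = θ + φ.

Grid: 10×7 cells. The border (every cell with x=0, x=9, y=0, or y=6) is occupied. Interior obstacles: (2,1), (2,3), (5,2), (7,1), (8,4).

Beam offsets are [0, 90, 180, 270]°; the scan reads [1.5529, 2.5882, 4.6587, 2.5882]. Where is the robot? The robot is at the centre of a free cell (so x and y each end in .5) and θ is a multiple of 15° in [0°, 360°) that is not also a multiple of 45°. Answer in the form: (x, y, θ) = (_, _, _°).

The pose lattice has 35·16 = 560 candidates. Test each by forward raycasting.
  (5.5, 5.5, 30°): beam 1 = 1.0000 ≠ 1.5529 ✗
  (5.5, 3.5, 330°): beam 1 = 4.0415 ≠ 1.5529 ✗
  (1.5, 3.5, 30°): beam 1 = 0.5774 ≠ 1.5529 ✗
  …
  (4.5, 3.5, 165°): r_1=1.5529, r_2=2.5882, r_3=4.6587, r_4=2.5882 — all match ✓
Only this pose fits every beam.

(x, y, θ) = (4.5, 3.5, 165°)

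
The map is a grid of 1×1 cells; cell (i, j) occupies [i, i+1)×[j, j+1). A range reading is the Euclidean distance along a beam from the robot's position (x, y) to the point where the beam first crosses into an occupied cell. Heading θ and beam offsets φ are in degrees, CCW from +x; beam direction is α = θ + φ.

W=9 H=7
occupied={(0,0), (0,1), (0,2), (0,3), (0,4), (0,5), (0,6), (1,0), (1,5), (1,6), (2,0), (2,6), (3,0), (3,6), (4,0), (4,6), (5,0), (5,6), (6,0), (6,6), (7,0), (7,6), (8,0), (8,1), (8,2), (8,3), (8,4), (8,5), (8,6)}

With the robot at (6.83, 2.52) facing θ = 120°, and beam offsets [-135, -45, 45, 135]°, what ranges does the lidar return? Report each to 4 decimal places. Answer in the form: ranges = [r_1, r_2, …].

ranges = [1.2113, 3.6028, 6.0357, 1.5736]

beam 1: φ=-135°, α=345°
  d=(0.9659,-0.2588)  start (6,2)  tX=0.1760 tY=2.0091  stride 1/|dx|=1.0353 1/|dy|=3.8637
    cross x-line → (7,2), t=0.1760
    cross x-line → (8,2), t=1.2113 (wall)
  → r_1 = 1.2113
beam 2: φ=-45°, α=75°
  d=(0.2588,0.9659)  start (6,2)  tX=0.6568 tY=0.4969  stride 1/|dx|=3.8637 1/|dy|=1.0353
    cross y-line → (6,3), t=0.4969
    cross x-line → (7,3), t=0.6568
    cross y-line → (7,4), t=1.5322
    cross y-line → (7,5), t=2.5675
    cross y-line → (7,6), t=3.6028 (wall)
  → r_2 = 3.6028
beam 3: φ=45°, α=165°
  d=(-0.9659,0.2588)  start (6,2)  tX=0.8593 tY=1.8546  stride 1/|dx|=1.0353 1/|dy|=3.8637
    cross x-line → (5,2), t=0.8593
    cross y-line → (5,3), t=1.8546
    cross x-line → (4,3), t=1.8946
    cross x-line → (3,3), t=2.9298
    cross x-line → (2,3), t=3.9651
    cross x-line → (1,3), t=5.0004
    cross y-line → (1,4), t=5.7183
    cross x-line → (0,4), t=6.0357 (wall)
  → r_3 = 6.0357
beam 4: φ=135°, α=255°
  d=(-0.2588,-0.9659)  start (6,2)  tX=3.2069 tY=0.5383  stride 1/|dx|=3.8637 1/|dy|=1.0353
    cross y-line → (6,1), t=0.5383
    cross y-line → (6,0), t=1.5736 (wall)
  → r_4 = 1.5736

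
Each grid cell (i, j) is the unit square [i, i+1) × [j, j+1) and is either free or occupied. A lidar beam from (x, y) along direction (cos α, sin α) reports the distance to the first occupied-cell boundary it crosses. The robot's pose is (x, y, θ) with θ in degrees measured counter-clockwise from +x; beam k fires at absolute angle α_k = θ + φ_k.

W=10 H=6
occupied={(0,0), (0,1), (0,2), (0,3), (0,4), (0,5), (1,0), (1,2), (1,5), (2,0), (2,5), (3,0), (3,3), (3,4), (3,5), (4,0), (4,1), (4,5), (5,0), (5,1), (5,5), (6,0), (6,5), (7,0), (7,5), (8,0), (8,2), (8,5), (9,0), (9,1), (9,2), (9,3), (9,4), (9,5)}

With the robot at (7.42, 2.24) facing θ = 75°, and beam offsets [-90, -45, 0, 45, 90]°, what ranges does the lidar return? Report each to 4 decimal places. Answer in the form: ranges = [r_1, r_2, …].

ranges = [0.6005, 0.6697, 2.8574, 3.1870, 3.5406]

beam 1: φ=-90°, α=345°
  d=(0.9659,-0.2588)  start (7,2)  tX=0.6005 tY=0.9273  stride 1/|dx|=1.0353 1/|dy|=3.8637
    cross x-line → (8,2), t=0.6005 (wall)
  → r_1 = 0.6005
beam 2: φ=-45°, α=30°
  d=(0.8660,0.5000)  start (7,2)  tX=0.6697 tY=1.5200  stride 1/|dx|=1.1547 1/|dy|=2.0000
    cross x-line → (8,2), t=0.6697 (wall)
  → r_2 = 0.6697
beam 3: φ=0°, α=75°
  d=(0.2588,0.9659)  start (7,2)  tX=2.2409 tY=0.7868  stride 1/|dx|=3.8637 1/|dy|=1.0353
    cross y-line → (7,3), t=0.7868
    cross y-line → (7,4), t=1.8221
    cross x-line → (8,4), t=2.2409
    cross y-line → (8,5), t=2.8574 (wall)
  → r_3 = 2.8574
beam 4: φ=45°, α=120°
  d=(-0.5000,0.8660)  start (7,2)  tX=0.8400 tY=0.8776  stride 1/|dx|=2.0000 1/|dy|=1.1547
    cross x-line → (6,2), t=0.8400
    cross y-line → (6,3), t=0.8776
    cross y-line → (6,4), t=2.0323
    cross x-line → (5,4), t=2.8400
    cross y-line → (5,5), t=3.1870 (wall)
  → r_4 = 3.1870
beam 5: φ=90°, α=165°
  d=(-0.9659,0.2588)  start (7,2)  tX=0.4348 tY=2.9364  stride 1/|dx|=1.0353 1/|dy|=3.8637
    cross x-line → (6,2), t=0.4348
    cross x-line → (5,2), t=1.4701
    cross x-line → (4,2), t=2.5054
    cross y-line → (4,3), t=2.9364
    cross x-line → (3,3), t=3.5406 (wall)
  → r_5 = 3.5406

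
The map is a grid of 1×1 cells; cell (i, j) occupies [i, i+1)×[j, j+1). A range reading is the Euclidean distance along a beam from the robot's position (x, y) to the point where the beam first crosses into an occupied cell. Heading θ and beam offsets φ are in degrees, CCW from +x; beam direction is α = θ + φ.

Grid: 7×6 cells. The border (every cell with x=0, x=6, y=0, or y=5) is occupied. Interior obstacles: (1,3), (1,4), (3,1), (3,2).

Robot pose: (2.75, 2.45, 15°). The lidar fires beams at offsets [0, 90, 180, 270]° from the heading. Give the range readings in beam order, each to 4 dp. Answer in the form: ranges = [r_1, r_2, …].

ranges = [0.2588, 2.6400, 1.8117, 0.9659]

beam 1: φ=0°, α=15°
  dir = (cos 15°, sin 15°) = (0.9659, 0.2588); from cell (2,2)
  next x-line at t=0.2588, next y-line at t=2.1250; Δt_x=1.0353, Δt_y=3.8637
    x: enter (3,2) at t=0.2588 ← occupied
  → r_1 = 0.2588
beam 2: φ=90°, α=105°
  dir = (cos 105°, sin 105°) = (-0.2588, 0.9659); from cell (2,2)
  next x-line at t=2.8978, next y-line at t=0.5694; Δt_x=3.8637, Δt_y=1.0353
    y: enter (2,3) at t=0.5694
    y: enter (2,4) at t=1.6047
    y: enter (2,5) at t=2.6400 ← occupied
  → r_2 = 2.6400
beam 3: φ=180°, α=195°
  dir = (cos 195°, sin 195°) = (-0.9659, -0.2588); from cell (2,2)
  next x-line at t=0.7765, next y-line at t=1.7387; Δt_x=1.0353, Δt_y=3.8637
    x: enter (1,2) at t=0.7765
    y: enter (1,1) at t=1.7387
    x: enter (0,1) at t=1.8117 ← occupied
  → r_3 = 1.8117
beam 4: φ=270°, α=285°
  dir = (cos 285°, sin 285°) = (0.2588, -0.9659); from cell (2,2)
  next x-line at t=0.9659, next y-line at t=0.4659; Δt_x=3.8637, Δt_y=1.0353
    y: enter (2,1) at t=0.4659
    x: enter (3,1) at t=0.9659 ← occupied
  → r_4 = 0.9659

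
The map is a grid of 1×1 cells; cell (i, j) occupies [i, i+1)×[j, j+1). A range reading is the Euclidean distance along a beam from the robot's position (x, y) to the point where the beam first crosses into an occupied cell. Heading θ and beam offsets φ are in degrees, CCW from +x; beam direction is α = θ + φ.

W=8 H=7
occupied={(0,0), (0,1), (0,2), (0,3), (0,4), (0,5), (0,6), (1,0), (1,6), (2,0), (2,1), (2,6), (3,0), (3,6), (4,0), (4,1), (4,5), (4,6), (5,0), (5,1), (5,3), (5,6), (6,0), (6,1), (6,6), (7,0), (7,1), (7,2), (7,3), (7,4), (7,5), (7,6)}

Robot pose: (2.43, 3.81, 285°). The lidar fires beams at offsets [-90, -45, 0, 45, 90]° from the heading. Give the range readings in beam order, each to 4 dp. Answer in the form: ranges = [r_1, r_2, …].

ranges = [1.4804, 2.8600, 1.8738, 3.6200, 4.7312]

beam 1: φ=-90°, α=195°
  direction (-0.9659, -0.2588); cell (2,3); t to first gridline: x 0.4452, y 3.1296 (then +1.0353 / +3.8637)
    (1,3) via x @ 0.4452
    (0,3) via x @ 1.4804  # hit
  → r_1 = 1.4804
beam 2: φ=-45°, α=240°
  direction (-0.5000, -0.8660); cell (2,3); t to first gridline: x 0.8600, y 0.9353 (then +2.0000 / +1.1547)
    (1,3) via x @ 0.8600
    (1,2) via y @ 0.9353
    (1,1) via y @ 2.0900
    (0,1) via x @ 2.8600  # hit
  → r_2 = 2.8600
beam 3: φ=0°, α=285°
  direction (0.2588, -0.9659); cell (2,3); t to first gridline: x 2.2023, y 0.8386 (then +3.8637 / +1.0353)
    (2,2) via y @ 0.8386
    (2,1) via y @ 1.8738  # hit
  → r_3 = 1.8738
beam 4: φ=45°, α=330°
  direction (0.8660, -0.5000); cell (2,3); t to first gridline: x 0.6582, y 1.6200 (then +1.1547 / +2.0000)
    (3,3) via x @ 0.6582
    (3,2) via y @ 1.6200
    (4,2) via x @ 1.8129
    (5,2) via x @ 2.9676
    (5,1) via y @ 3.6200  # hit
  → r_4 = 3.6200
beam 5: φ=90°, α=15°
  direction (0.9659, 0.2588); cell (2,3); t to first gridline: x 0.5901, y 0.7341 (then +1.0353 / +3.8637)
    (3,3) via x @ 0.5901
    (3,4) via y @ 0.7341
    (4,4) via x @ 1.6254
    (5,4) via x @ 2.6607
    (6,4) via x @ 3.6959
    (6,5) via y @ 4.5978
    (7,5) via x @ 4.7312  # hit
  → r_5 = 4.7312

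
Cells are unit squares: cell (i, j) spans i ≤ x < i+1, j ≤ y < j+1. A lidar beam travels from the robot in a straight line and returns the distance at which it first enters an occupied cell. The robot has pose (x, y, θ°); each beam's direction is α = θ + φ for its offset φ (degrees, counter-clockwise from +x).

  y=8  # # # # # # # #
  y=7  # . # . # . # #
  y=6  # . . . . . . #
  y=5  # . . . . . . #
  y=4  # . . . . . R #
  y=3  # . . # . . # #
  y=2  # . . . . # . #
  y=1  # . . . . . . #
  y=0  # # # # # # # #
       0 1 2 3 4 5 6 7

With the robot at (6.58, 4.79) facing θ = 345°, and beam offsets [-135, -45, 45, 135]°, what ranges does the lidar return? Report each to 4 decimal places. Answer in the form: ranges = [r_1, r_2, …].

ranges = [2.9791, 0.8400, 0.4850, 3.1600]

beam 1: φ=-135°, α=210°
  d=(-0.8660,-0.5000)  start (6,4)  tX=0.6697 tY=1.5800  stride 1/|dx|=1.1547 1/|dy|=2.0000
    cross x-line → (5,4), t=0.6697
    cross y-line → (5,3), t=1.5800
    cross x-line → (4,3), t=1.8244
    cross x-line → (3,3), t=2.9791 (wall)
  → r_1 = 2.9791
beam 2: φ=-45°, α=300°
  d=(0.5000,-0.8660)  start (6,4)  tX=0.8400 tY=0.9122  stride 1/|dx|=2.0000 1/|dy|=1.1547
    cross x-line → (7,4), t=0.8400 (wall)
  → r_2 = 0.8400
beam 3: φ=45°, α=30°
  d=(0.8660,0.5000)  start (6,4)  tX=0.4850 tY=0.4200  stride 1/|dx|=1.1547 1/|dy|=2.0000
    cross y-line → (6,5), t=0.4200
    cross x-line → (7,5), t=0.4850 (wall)
  → r_3 = 0.4850
beam 4: φ=135°, α=120°
  d=(-0.5000,0.8660)  start (6,4)  tX=1.1600 tY=0.2425  stride 1/|dx|=2.0000 1/|dy|=1.1547
    cross y-line → (6,5), t=0.2425
    cross x-line → (5,5), t=1.1600
    cross y-line → (5,6), t=1.3972
    cross y-line → (5,7), t=2.5519
    cross x-line → (4,7), t=3.1600 (wall)
  → r_4 = 3.1600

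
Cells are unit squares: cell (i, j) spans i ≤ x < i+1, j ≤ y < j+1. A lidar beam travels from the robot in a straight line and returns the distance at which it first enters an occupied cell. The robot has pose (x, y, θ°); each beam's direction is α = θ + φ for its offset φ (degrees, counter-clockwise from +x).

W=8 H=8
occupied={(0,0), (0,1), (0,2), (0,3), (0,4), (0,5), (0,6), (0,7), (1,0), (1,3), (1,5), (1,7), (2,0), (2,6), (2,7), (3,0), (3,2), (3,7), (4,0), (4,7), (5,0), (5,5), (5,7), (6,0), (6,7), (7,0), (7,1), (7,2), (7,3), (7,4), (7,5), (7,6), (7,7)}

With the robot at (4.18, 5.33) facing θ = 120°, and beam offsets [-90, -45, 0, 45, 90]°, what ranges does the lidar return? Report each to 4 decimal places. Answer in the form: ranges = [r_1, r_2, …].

beam 1: φ=-90°, α=30°
  dir = (cos 30°, sin 30°) = (0.8660, 0.5000); from cell (4,5)
  next x-line at t=0.9469, next y-line at t=1.3400; Δt_x=1.1547, Δt_y=2.0000
    x: enter (5,5) at t=0.9469 ← occupied
  → r_1 = 0.9469
beam 2: φ=-45°, α=75°
  dir = (cos 75°, sin 75°) = (0.2588, 0.9659); from cell (4,5)
  next x-line at t=3.1682, next y-line at t=0.6936; Δt_x=3.8637, Δt_y=1.0353
    y: enter (4,6) at t=0.6936
    y: enter (4,7) at t=1.7289 ← occupied
  → r_2 = 1.7289
beam 3: φ=0°, α=120°
  dir = (cos 120°, sin 120°) = (-0.5000, 0.8660); from cell (4,5)
  next x-line at t=0.3600, next y-line at t=0.7736; Δt_x=2.0000, Δt_y=1.1547
    x: enter (3,5) at t=0.3600
    y: enter (3,6) at t=0.7736
    y: enter (3,7) at t=1.9283 ← occupied
  → r_3 = 1.9283
beam 4: φ=45°, α=165°
  dir = (cos 165°, sin 165°) = (-0.9659, 0.2588); from cell (4,5)
  next x-line at t=0.1863, next y-line at t=2.5887; Δt_x=1.0353, Δt_y=3.8637
    x: enter (3,5) at t=0.1863
    x: enter (2,5) at t=1.2216
    x: enter (1,5) at t=2.2569 ← occupied
  → r_4 = 2.2569
beam 5: φ=90°, α=210°
  dir = (cos 210°, sin 210°) = (-0.8660, -0.5000); from cell (4,5)
  next x-line at t=0.2078, next y-line at t=0.6600; Δt_x=1.1547, Δt_y=2.0000
    x: enter (3,5) at t=0.2078
    y: enter (3,4) at t=0.6600
    x: enter (2,4) at t=1.3625
    x: enter (1,4) at t=2.5172
    y: enter (1,3) at t=2.6600 ← occupied
  → r_5 = 2.6600

ranges = [0.9469, 1.7289, 1.9283, 2.2569, 2.6600]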